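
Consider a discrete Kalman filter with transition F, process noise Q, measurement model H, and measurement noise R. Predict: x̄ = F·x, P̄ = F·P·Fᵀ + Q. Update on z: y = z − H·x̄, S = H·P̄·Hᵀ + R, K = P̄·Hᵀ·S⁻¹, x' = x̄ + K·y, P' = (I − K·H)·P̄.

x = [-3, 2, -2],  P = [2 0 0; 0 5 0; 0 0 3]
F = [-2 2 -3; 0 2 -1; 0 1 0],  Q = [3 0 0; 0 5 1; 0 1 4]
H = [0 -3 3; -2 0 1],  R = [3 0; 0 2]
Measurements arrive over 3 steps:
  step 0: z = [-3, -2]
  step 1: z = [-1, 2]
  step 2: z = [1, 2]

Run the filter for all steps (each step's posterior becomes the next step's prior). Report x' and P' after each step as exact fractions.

step 0: x̄ = F·x = [16, 6, 2]
step 0: P̄ = F·P·Fᵀ + Q = [58 29 10; 29 28 11; 10 11 9]
step 0: y = z − H·x̄ = [9, 28]
step 0: S = H·P̄·Hᵀ + R = [138 108; 108 203]
step 0: K = P̄·Hᵀ·S⁻¹ = [-41/5450 -1412/2725; -1759/5450 -163/2725; -1/545 -29/545]
step 0: x' = x̄ + K·y = [7759/5450, 7741/5450, 269/545]
step 0: P' = (I − K·H)·P̄ = [14419/5450 23231/5450 2319/545; 23231/5450 47569/5450 4581/545; 2319/545 4581/545 916/109]
step 1: x̄ = F·x = [-4053/2725, 6396/2725, 7741/5450]
step 1: P̄ = F·P·Fᵀ + Q = [109607/2725 -42674/2725 -44377/2725; -42674/2725 40043/2725 27389/2725; -44377/2725 27389/2725 69369/5450]
step 1: y = z − H·x̄ = [9703/5450, -13053/5450]
step 1: S = H·P̄·Hᵀ + R = [375441/5450 64209/5450; 64209/5450 1312141/5450]
step 1: K = P̄·Hᵀ·S⁻¹ = [625149/14939105 -6032711/14939105; -6978621/29878210 5475669/29878210; 1271701/14939105 2748536/14939105]
step 1: x' = x̄ + K·y = [-6657906/14939105, 22294917/14939105, 16900236/14939105]
step 1: P' = (I − K·H)·P̄ = [18515979/14939105 24341387/14939105 24966536/14939105; 24341387/14939105 115295507/29878210 54158443/14939105; 24966536/14939105 54158443/14939105 55430144/14939105]
step 2: x̄ = F·x = [7204938/14939105, 27689598/14939105, 22294917/14939105]
step 2: P̄ = F·P·Fᵀ + Q = [303309561/14939105 -83818574/14939105 -95862596/14939105; -83818574/14939105 144082911/14939105 76076169/14939105; -95862596/14939105 76076169/14939105 234808347/29878210]
step 2: y = z − H·x̄ = [31123148/14939105, 21993169/14939105]
step 2: S = H·P̄·Hᵀ + R = [2057660067/29878210 392496291/29878210; 392496291/29878210 3487942023/29878210]
step 2: K = P̄·Hᵀ·S⁻¹ = [556685578/13058467987 -15968012330/39175403961; -6004132501/26116935974 12976153127/78350807922; 1156981855/13058467987 6553492612/39175403961]
step 2: x' = x̄ + K·y = [-1134834664/39175403961, 126800540575/78350807922, 75343951517/39175403961]
step 2: P' = (I − K·H)·P̄ = [48555816625/39175403961 63505551856/39175403961 65175608590/39175403961; 63505551856/39175403961 297986911181/78350807922 139987256839/39175403961; 65175608590/39175403961 139987256839/39175403961 143458202404/39175403961]

step 0: x' = [7759/5450, 7741/5450, 269/545], P' = [14419/5450 23231/5450 2319/545; 23231/5450 47569/5450 4581/545; 2319/545 4581/545 916/109]
step 1: x' = [-6657906/14939105, 22294917/14939105, 16900236/14939105], P' = [18515979/14939105 24341387/14939105 24966536/14939105; 24341387/14939105 115295507/29878210 54158443/14939105; 24966536/14939105 54158443/14939105 55430144/14939105]
step 2: x' = [-1134834664/39175403961, 126800540575/78350807922, 75343951517/39175403961], P' = [48555816625/39175403961 63505551856/39175403961 65175608590/39175403961; 63505551856/39175403961 297986911181/78350807922 139987256839/39175403961; 65175608590/39175403961 139987256839/39175403961 143458202404/39175403961]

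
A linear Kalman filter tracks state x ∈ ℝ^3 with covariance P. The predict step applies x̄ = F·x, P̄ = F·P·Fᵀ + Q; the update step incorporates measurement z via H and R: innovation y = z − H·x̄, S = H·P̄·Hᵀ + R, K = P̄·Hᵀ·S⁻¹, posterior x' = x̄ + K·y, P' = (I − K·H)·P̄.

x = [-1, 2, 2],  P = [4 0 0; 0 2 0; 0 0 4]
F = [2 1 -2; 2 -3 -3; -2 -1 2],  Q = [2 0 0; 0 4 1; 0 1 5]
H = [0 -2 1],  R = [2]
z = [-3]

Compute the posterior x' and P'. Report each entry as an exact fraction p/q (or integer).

x̄ = F·x = [-4, -14, 4]
P̄ = F·P·Fᵀ + Q = [36 34 -34; 34 74 -33; -34 -33 39]
y = z − H·x̄ = [-35]
S = H·P̄·Hᵀ + R = [469]
K = P̄·Hᵀ·S⁻¹ = [-102/469; -181/469; 15/67]
x' = x̄ + K·y = [242/67, -33/67, -257/67]
P' = (I − K·H)·P̄ = [6480/469 -2516/469 -748/67; -2516/469 1945/469 504/67; -748/67 504/67 1038/67]

x' = [242/67, -33/67, -257/67]
P' = [6480/469 -2516/469 -748/67; -2516/469 1945/469 504/67; -748/67 504/67 1038/67]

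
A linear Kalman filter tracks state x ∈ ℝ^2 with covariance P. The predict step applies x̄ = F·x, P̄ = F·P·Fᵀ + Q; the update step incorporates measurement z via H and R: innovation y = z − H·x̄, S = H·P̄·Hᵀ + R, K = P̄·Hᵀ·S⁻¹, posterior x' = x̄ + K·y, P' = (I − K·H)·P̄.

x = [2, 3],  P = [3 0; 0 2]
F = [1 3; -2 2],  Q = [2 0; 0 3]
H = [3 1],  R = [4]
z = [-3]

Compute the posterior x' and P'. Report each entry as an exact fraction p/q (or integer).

x' = [4/9, -509/135]
P' = [13/6 -97/18; -97/18 4529/270]

x̄ = F·x = [11, 2]
P̄ = F·P·Fᵀ + Q = [23 6; 6 23]
y = z − H·x̄ = [-38]
S = H·P̄·Hᵀ + R = [270]
K = P̄·Hᵀ·S⁻¹ = [5/18; 41/270]
x' = x̄ + K·y = [4/9, -509/135]
P' = (I − K·H)·P̄ = [13/6 -97/18; -97/18 4529/270]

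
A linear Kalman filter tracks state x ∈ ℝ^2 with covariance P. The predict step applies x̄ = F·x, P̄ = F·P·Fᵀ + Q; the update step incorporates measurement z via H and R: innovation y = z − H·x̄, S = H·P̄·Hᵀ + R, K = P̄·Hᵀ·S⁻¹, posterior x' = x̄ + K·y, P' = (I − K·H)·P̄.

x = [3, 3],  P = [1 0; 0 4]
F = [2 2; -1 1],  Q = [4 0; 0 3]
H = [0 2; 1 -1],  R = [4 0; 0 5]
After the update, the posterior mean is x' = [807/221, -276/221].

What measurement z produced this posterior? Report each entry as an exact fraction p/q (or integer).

z = [-3, 3]

x̄ = F·x = [12, 0]
P̄ = F·P·Fᵀ + Q = [24 6; 6 8]
S = H·P̄·Hᵀ + R = [36 -4; -4 25]
K = P̄·Hᵀ·S⁻¹ = [93/221 174/221; 98/221 -2/221]
x' − x̄ = [-1845/221, -276/221] = K·y
y = (KᵀK)⁻¹·Kᵀ·(x' − x̄) = [-3, -9]
z = y + H·x̄ = [-3, -9] + [0, 12] = [-3, 3]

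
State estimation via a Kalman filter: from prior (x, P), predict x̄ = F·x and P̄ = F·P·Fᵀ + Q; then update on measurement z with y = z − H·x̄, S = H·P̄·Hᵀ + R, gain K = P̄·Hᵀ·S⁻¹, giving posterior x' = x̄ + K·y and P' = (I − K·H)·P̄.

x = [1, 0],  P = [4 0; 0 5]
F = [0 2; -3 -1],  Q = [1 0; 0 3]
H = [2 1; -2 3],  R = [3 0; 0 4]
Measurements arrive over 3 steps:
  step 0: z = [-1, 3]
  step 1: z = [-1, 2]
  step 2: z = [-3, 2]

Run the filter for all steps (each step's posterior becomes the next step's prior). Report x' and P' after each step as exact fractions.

step 0: x̄ = F·x = [0, -3]
step 0: P̄ = F·P·Fᵀ + Q = [21 -10; -10 44]
step 0: y = z − H·x̄ = [2, 12]
step 0: S = H·P̄·Hᵀ + R = [91 8; 8 604]
step 0: K = P̄·Hᵀ·S⁻¹ = [4976/13725 -1702/13725; 664/2745 682/2745]
step 0: x' = x̄ + K·y = [-10472/13725, 1277/2745]
step 0: P' = (I − K·H)·P̄ = [6449/13725 406/2745; 406/2745 236/549]
step 1: x̄ = F·x = [2554/2745, 25031/13725]
step 1: P̄ = F·P·Fᵀ + Q = [1493/549 -4796/2745; -4796/2745 117296/13725]
step 1: y = z − H·x̄ = [-7144/1525, -22103/13725]
step 1: S = H·P̄·Hᵀ + R = [23539/1525 11852/1525; 11852/1525 1547624/13725]
step 1: K = P̄·Hᵀ·S⁻¹ = [856599/2882401 -1328237/11529604; 588844/2882401 704119/2882401]
step 1: x' = x̄ + K·y = [-3184881/11529604, 1364366/2882401]
step 1: P' = (I − K·H)·P̄ = [2259407/5764802 310390/2882401; 310390/2882401 1145752/2882401]
step 2: x̄ = F·x = [2728732/2882401, 4097179/11529604]
step 2: P̄ = F·P·Fᵀ + Q = [7465409/2882401 -4153844/2882401; -4153844/2882401 43645253/5764802]
step 2: y = z − H·x̄ = [-60515847/11529604, 32597527/11529604]
step 2: S = H·P̄·Hᵀ + R = [87432179/5764802 37981735/5764802; 37981735/5764802 575282013/5764802]
step 2: K = P̄·Hᵀ·S⁻¹ = [2511867112/8474800651 -972904540/8474800651; 1725220388/8474800651 2059754285/8474800651]
step 2: x' = x̄ + K·y = [-7911824979/8474800651, -220085778/8474800651]
step 2: P' = (I − K·H)·P̄ = [3312302771/8474800651 910995794/8474800651; 910995794/8474800651 3353669576/8474800651]

step 0: x' = [-10472/13725, 1277/2745], P' = [6449/13725 406/2745; 406/2745 236/549]
step 1: x' = [-3184881/11529604, 1364366/2882401], P' = [2259407/5764802 310390/2882401; 310390/2882401 1145752/2882401]
step 2: x' = [-7911824979/8474800651, -220085778/8474800651], P' = [3312302771/8474800651 910995794/8474800651; 910995794/8474800651 3353669576/8474800651]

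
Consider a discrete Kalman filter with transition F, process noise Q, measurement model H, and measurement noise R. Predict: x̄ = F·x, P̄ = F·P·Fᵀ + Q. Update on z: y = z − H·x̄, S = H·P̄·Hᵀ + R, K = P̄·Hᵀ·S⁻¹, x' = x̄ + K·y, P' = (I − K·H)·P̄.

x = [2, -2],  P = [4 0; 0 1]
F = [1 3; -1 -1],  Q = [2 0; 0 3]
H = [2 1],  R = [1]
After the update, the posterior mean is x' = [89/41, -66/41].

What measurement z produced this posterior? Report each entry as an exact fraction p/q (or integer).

x̄ = F·x = [-4, 0]
P̄ = F·P·Fᵀ + Q = [15 -7; -7 8]
S = H·P̄·Hᵀ + R = [41]
K = P̄·Hᵀ·S⁻¹ = [23/41; -6/41]
x' − x̄ = [253/41, -66/41] = K·y
y = (KᵀK)⁻¹·Kᵀ·(x' − x̄) = [11]
z = y + H·x̄ = [11] + [-8] = [3]

z = [3]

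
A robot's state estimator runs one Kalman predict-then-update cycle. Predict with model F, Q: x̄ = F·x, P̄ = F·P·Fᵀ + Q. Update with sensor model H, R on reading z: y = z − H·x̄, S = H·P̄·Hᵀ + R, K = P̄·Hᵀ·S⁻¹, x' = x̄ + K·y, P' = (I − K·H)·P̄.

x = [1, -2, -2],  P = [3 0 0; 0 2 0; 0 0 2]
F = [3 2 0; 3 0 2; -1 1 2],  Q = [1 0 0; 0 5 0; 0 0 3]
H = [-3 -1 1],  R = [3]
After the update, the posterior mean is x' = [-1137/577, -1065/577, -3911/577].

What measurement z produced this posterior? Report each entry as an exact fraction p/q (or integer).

z = [1]

x̄ = F·x = [-1, -1, -7]
P̄ = F·P·Fᵀ + Q = [36 27 -5; 27 40 -1; -5 -1 16]
S = H·P̄·Hᵀ + R = [577]
K = P̄·Hᵀ·S⁻¹ = [-140/577; -122/577; 32/577]
x' − x̄ = [-560/577, -488/577, 128/577] = K·y
y = (KᵀK)⁻¹·Kᵀ·(x' − x̄) = [4]
z = y + H·x̄ = [4] + [-3] = [1]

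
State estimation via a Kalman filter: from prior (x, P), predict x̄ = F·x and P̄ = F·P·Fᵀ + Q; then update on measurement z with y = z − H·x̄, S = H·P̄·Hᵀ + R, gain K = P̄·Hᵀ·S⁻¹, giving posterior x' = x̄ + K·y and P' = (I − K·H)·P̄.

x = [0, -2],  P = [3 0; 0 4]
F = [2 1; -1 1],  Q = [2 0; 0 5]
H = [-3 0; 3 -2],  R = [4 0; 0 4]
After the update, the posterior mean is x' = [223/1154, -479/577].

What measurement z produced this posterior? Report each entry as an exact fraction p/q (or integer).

x̄ = F·x = [-2, -2]
P̄ = F·P·Fᵀ + Q = [18 -2; -2 12]
S = H·P̄·Hᵀ + R = [166 -174; -174 238]
K = P̄·Hᵀ·S⁻¹ = [-345/1154 29/1154; -237/577 -246/577]
x' − x̄ = [2531/1154, 675/577] = K·y
y = (KᵀK)⁻¹·Kᵀ·(x' − x̄) = [-7, 4]
z = y + H·x̄ = [-7, 4] + [6, -2] = [-1, 2]

z = [-1, 2]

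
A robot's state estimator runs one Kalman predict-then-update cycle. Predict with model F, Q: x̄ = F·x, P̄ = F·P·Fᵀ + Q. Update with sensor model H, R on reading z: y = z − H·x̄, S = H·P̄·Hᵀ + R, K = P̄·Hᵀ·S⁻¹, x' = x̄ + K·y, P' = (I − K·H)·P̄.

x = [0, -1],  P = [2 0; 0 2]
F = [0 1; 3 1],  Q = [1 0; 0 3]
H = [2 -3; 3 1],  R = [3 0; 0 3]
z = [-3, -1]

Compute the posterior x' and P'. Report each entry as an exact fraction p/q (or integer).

x' = [-4971/8645, 5266/8645]
P' = [1977/8645 603/8645; 603/8645 2742/8645]

x̄ = F·x = [-1, -1]
P̄ = F·P·Fᵀ + Q = [3 2; 2 23]
y = z − H·x̄ = [-4, 3]
S = H·P̄·Hᵀ + R = [198 -65; -65 65]
K = P̄·Hᵀ·S⁻¹ = [11/133 2178/8645; -36/133 1517/8645]
x' = x̄ + K·y = [-4971/8645, 5266/8645]
P' = (I − K·H)·P̄ = [1977/8645 603/8645; 603/8645 2742/8645]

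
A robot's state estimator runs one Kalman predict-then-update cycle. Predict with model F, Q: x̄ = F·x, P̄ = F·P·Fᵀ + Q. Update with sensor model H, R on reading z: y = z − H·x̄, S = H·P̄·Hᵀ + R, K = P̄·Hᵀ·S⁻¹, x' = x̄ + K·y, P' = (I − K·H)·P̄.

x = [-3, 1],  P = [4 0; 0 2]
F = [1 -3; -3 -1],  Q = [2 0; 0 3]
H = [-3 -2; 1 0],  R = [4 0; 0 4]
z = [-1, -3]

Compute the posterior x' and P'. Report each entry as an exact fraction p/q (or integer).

x̄ = F·x = [-6, 8]
P̄ = F·P·Fᵀ + Q = [24 -6; -6 41]
y = z − H·x̄ = [-3, 3]
S = H·P̄·Hᵀ + R = [312 -60; -60 28]
K = P̄·Hᵀ·S⁻¹ = [-5/107 81/107; -269/642 -119/107]
x' = x̄ + K·y = [-384/107, 1267/214]
P' = (I − K·H)·P̄ = [324/107 -476/107; -476/107 2411/321]

x' = [-384/107, 1267/214]
P' = [324/107 -476/107; -476/107 2411/321]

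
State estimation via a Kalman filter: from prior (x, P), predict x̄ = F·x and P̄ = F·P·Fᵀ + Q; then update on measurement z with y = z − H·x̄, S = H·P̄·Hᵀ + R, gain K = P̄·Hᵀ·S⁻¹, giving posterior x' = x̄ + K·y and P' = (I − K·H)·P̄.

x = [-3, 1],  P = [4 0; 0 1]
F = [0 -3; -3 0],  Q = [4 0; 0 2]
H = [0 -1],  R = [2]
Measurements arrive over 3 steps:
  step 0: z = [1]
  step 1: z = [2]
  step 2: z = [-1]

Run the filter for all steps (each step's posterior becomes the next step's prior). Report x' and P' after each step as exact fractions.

step 0: x' = [-3, -1/2], P' = [13 0; 0 19/10]
step 1: x' = [3/2, -20/11], P' = [211/10 0; 0 238/121]
step 2: x' = [60/11, 1829/1939], P' = [2626/121 0; 0 3838/1939]

step 0: x̄ = F·x = [-3, 9]
step 0: P̄ = F·P·Fᵀ + Q = [13 0; 0 38]
step 0: y = z − H·x̄ = [10]
step 0: S = H·P̄·Hᵀ + R = [40]
step 0: K = P̄·Hᵀ·S⁻¹ = [0; -19/20]
step 0: x' = x̄ + K·y = [-3, -1/2]
step 0: P' = (I − K·H)·P̄ = [13 0; 0 19/10]
step 1: x̄ = F·x = [3/2, 9]
step 1: P̄ = F·P·Fᵀ + Q = [211/10 0; 0 119]
step 1: y = z − H·x̄ = [11]
step 1: S = H·P̄·Hᵀ + R = [121]
step 1: K = P̄·Hᵀ·S⁻¹ = [0; -119/121]
step 1: x' = x̄ + K·y = [3/2, -20/11]
step 1: P' = (I − K·H)·P̄ = [211/10 0; 0 238/121]
step 2: x̄ = F·x = [60/11, -9/2]
step 2: P̄ = F·P·Fᵀ + Q = [2626/121 0; 0 1919/10]
step 2: y = z − H·x̄ = [-11/2]
step 2: S = H·P̄·Hᵀ + R = [1939/10]
step 2: K = P̄·Hᵀ·S⁻¹ = [0; -1919/1939]
step 2: x' = x̄ + K·y = [60/11, 1829/1939]
step 2: P' = (I − K·H)·P̄ = [2626/121 0; 0 3838/1939]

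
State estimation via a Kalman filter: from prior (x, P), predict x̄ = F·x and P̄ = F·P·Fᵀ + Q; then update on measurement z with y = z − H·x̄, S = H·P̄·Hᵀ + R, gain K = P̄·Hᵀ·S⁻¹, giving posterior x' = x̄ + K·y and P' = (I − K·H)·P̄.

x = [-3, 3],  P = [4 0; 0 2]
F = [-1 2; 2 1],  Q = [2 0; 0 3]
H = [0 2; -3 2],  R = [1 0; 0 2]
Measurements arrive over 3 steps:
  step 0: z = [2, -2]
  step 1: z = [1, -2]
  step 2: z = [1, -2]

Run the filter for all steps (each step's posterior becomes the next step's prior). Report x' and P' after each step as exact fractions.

step 0: x' = [7759/5218, 5535/5218], P' = [841/2609 415/2609; 415/2609 636/2609]
step 1: x' = [1554599/1501993, 945776/1501993], P' = [441374/1501993 215414/1501993; 215414/1501993 347590/1501993]
step 2: x' = [400528361/415269331, 231443598/415269331], P' = [121891320/415269331 59417302/415269331; 59417302/415269331 95918663/415269331]

step 0: x̄ = F·x = [9, -3]
step 0: P̄ = F·P·Fᵀ + Q = [14 -4; -4 21]
step 0: y = z − H·x̄ = [8, 31]
step 0: S = H·P̄·Hᵀ + R = [85 108; 108 260]
step 0: K = P̄·Hᵀ·S⁻¹ = [830/2609 -1693/5218; 1272/2609 27/5218]
step 0: x' = x̄ + K·y = [7759/5218, 5535/5218]
step 0: P' = (I − K·H)·P̄ = [841/2609 415/2609; 415/2609 636/2609]
step 1: x̄ = F·x = [3311/5218, 21053/5218]
step 1: P̄ = F·P·Fᵀ + Q = [6943/2609 835/2609; 835/2609 13487/2609]
step 1: y = z − H·x̄ = [-18444/2609, -42609/5218]
step 1: S = H·P̄·Hᵀ + R = [56557/2609 48938/2609; 48938/2609 111633/2609]
step 1: K = P̄·Hᵀ·S⁻¹ = [430828/1501993 -446647/1501993; 695180/1501993 24469/1501993]
step 1: x' = x̄ + K·y = [1554599/1501993, 945776/1501993]
step 1: P' = (I − K·H)·P̄ = [441374/1501993 215414/1501993; 215414/1501993 347590/1501993]
step 2: x̄ = F·x = [336953/1501993, 4054974/1501993]
step 2: P̄ = F·P·Fᵀ + Q = [3974064/1501993 458674/1501993; 458674/1501993 7480721/1501993]
step 2: y = z − H·x̄ = [-6607955/1501993, -10103075/1501993]
step 2: S = H·P̄·Hᵀ + R = [31424877/1501993 27170840/1501993; 27170840/1501993 63189358/1501993]
step 2: K = P̄·Hᵀ·S⁻¹ = [118834604/415269331 -123419678/415269331; 191837326/415269331 6792710/415269331]
step 2: x' = x̄ + K·y = [400528361/415269331, 231443598/415269331]
step 2: P' = (I − K·H)·P̄ = [121891320/415269331 59417302/415269331; 59417302/415269331 95918663/415269331]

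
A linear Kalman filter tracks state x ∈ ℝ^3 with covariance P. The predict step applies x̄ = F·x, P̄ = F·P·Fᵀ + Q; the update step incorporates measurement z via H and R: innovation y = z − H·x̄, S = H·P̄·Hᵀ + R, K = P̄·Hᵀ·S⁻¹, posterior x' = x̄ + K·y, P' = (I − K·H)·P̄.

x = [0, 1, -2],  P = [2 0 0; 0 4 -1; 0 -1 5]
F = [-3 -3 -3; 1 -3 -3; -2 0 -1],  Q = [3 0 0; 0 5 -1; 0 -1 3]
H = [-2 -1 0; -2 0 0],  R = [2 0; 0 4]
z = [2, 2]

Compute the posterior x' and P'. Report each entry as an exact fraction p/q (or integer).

x' = [-1122/1145, -68/3435, 3289/3435]
P' = [933/1145 -1716/1145 963/1145; -1716/1145 15926/3435 -7228/3435; 963/1145 -7228/3435 25499/3435]

x̄ = F·x = [3, 3, 2]
P̄ = F·P·Fᵀ + Q = [84 57 24; 57 70 7; 24 7 16]
y = z − H·x̄ = [11, 8]
S = H·P̄·Hᵀ + R = [636 450; 450 340]
K = P̄·Hᵀ·S⁻¹ = [-15/229 -933/2290; -563/687 858/1145; 145/687 -963/2290]
x' = x̄ + K·y = [-1122/1145, -68/3435, 3289/3435]
P' = (I − K·H)·P̄ = [933/1145 -1716/1145 963/1145; -1716/1145 15926/3435 -7228/3435; 963/1145 -7228/3435 25499/3435]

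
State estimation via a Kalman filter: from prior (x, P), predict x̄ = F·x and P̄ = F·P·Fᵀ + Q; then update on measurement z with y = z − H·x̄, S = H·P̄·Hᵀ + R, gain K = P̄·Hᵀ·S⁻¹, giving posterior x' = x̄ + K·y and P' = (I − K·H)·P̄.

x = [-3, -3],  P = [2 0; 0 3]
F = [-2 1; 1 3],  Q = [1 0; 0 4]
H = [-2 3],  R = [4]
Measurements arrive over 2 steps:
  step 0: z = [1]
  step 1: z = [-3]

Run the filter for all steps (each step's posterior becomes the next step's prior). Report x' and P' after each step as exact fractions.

step 0: x̄ = F·x = [3, -12]
step 0: P̄ = F·P·Fᵀ + Q = [12 5; 5 33]
step 0: y = z − H·x̄ = [43]
step 0: S = H·P̄·Hᵀ + R = [289]
step 0: K = P̄·Hᵀ·S⁻¹ = [-9/289; 89/289]
step 0: x' = x̄ + K·y = [480/289, 359/289]
step 0: P' = (I − K·H)·P̄ = [3387/289 2246/289; 2246/289 1616/289]
step 1: x̄ = F·x = [-601/289, 1557/289]
step 1: P̄ = F·P·Fᵀ + Q = [6469/289 -13156/289; -13156/289 32563/289]
step 1: y = z − H·x̄ = [-6740/289]
step 1: S = H·P̄·Hᵀ + R = [477971/289]
step 1: K = P̄·Hᵀ·S⁻¹ = [-52406/477971; 124001/477971]
step 1: x' = x̄ + K·y = [228221/477971, -316837/477971]
step 1: P' = (I − K·H)·P̄ = [1195867/477971 727370/477971; 727370/477971 650248/477971]

step 0: x' = [480/289, 359/289], P' = [3387/289 2246/289; 2246/289 1616/289]
step 1: x' = [228221/477971, -316837/477971], P' = [1195867/477971 727370/477971; 727370/477971 650248/477971]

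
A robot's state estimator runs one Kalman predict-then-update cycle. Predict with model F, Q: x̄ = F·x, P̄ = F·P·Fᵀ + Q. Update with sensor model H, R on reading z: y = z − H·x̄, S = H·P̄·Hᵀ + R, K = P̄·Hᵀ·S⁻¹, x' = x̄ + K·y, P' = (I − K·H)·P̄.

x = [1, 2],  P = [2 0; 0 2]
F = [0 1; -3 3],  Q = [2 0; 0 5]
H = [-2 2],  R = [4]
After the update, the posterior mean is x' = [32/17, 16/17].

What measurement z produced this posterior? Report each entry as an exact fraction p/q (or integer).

x̄ = F·x = [2, 3]
P̄ = F·P·Fᵀ + Q = [4 6; 6 41]
S = H·P̄·Hᵀ + R = [136]
K = P̄·Hᵀ·S⁻¹ = [1/34; 35/68]
x' − x̄ = [-2/17, -35/17] = K·y
y = (KᵀK)⁻¹·Kᵀ·(x' − x̄) = [-4]
z = y + H·x̄ = [-4] + [2] = [-2]

z = [-2]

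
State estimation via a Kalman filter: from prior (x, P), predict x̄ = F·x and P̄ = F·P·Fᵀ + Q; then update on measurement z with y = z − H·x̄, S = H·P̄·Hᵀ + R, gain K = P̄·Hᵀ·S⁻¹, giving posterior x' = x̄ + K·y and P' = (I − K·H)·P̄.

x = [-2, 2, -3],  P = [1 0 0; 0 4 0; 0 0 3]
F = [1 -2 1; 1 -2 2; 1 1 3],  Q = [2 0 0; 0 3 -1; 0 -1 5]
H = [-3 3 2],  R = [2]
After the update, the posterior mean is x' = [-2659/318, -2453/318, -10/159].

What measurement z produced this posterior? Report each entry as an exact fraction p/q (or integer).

x̄ = F·x = [-9, -12, -9]
P̄ = F·P·Fᵀ + Q = [22 23 2; 23 32 10; 2 10 37]
S = H·P̄·Hᵀ + R = [318]
K = P̄·Hᵀ·S⁻¹ = [7/318; 47/318; 49/159]
x' − x̄ = [203/318, 1363/318, 1421/159] = K·y
y = (KᵀK)⁻¹·Kᵀ·(x' − x̄) = [29]
z = y + H·x̄ = [29] + [-27] = [2]

z = [2]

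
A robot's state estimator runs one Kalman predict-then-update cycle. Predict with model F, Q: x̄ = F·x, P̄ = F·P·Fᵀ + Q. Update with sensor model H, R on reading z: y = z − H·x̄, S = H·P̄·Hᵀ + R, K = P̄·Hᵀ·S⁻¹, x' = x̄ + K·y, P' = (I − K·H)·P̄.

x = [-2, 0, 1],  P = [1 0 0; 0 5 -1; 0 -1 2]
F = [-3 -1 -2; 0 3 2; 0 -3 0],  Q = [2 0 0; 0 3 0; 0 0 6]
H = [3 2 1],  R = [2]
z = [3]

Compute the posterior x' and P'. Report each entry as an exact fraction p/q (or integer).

x' = [1/127, 202/127, 0]
P' = [1019/127 -2061/127 9; -2061/127 5572/127 -39; 9 -39 51]

x̄ = F·x = [4, 2, 0]
P̄ = F·P·Fᵀ + Q = [20 -15 9; -15 44 -39; 9 -39 51]
y = z − H·x̄ = [-13]
S = H·P̄·Hᵀ + R = [127]
K = P̄·Hᵀ·S⁻¹ = [39/127; 4/127; 0]
x' = x̄ + K·y = [1/127, 202/127, 0]
P' = (I − K·H)·P̄ = [1019/127 -2061/127 9; -2061/127 5572/127 -39; 9 -39 51]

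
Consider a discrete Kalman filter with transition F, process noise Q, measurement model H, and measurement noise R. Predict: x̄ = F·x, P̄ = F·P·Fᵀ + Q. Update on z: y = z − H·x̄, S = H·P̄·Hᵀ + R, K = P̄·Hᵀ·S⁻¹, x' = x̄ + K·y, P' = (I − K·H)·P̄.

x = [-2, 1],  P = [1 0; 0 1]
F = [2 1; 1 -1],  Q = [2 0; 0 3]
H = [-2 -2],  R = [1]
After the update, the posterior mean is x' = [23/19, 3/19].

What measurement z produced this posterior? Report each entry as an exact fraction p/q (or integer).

x̄ = F·x = [-3, -3]
P̄ = F·P·Fᵀ + Q = [7 1; 1 5]
S = H·P̄·Hᵀ + R = [57]
K = P̄·Hᵀ·S⁻¹ = [-16/57; -4/19]
x' − x̄ = [80/19, 60/19] = K·y
y = (KᵀK)⁻¹·Kᵀ·(x' − x̄) = [-15]
z = y + H·x̄ = [-15] + [12] = [-3]

z = [-3]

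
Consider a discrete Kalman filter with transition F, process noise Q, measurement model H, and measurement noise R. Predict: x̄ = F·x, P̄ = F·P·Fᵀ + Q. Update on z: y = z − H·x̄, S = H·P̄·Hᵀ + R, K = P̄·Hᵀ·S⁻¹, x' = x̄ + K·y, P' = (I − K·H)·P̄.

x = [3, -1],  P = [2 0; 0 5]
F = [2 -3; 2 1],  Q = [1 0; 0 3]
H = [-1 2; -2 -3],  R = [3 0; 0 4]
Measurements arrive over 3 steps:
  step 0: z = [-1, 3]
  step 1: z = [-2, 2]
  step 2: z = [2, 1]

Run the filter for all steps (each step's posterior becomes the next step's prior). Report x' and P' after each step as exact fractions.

step 0: x' = [-13151/41359, -25389/41359], P' = [35693/41359 -8234/41359; -8234/41359 13232/41359]
step 1: x' = [48523669/116074596, -53511443/58037298], P' = [88892291/116074596 -8959273/58037298; -8959273/58037298 8561711/29018649]
step 2: x' = [-39680633957/71966376944, 7067422463/35983188472], P' = [54630873029/71966376944 -5518618951/35983188472; -5518618951/35983188472 5304072749/17991594236]

step 0: x̄ = F·x = [9, 5]
step 0: P̄ = F·P·Fᵀ + Q = [54 -7; -7 16]
step 0: y = z − H·x̄ = [-2, 36]
step 0: S = H·P̄·Hᵀ + R = [149 19; 19 280]
step 0: K = P̄·Hᵀ·S⁻¹ = [-17387/41359 -11671/41359; 11566/41359 -5807/41359]
step 0: x' = x̄ + K·y = [-13151/41359, -25389/41359]
step 0: P' = (I − K·H)·P̄ = [35693/41359 -8234/41359; -8234/41359 13232/41359]
step 1: x̄ = F·x = [49865/41359, -51691/41359]
step 1: P̄ = F·P·Fᵀ + Q = [402027/41359 136012/41359; 136012/41359 247145/41359]
step 1: y = z − H·x̄ = [70529/41359, 27375/41359]
step 1: S = H·P̄·Hᵀ + R = [970636/41359 -814828/41359; -814828/41359 5629993/41359]
step 1: K = P̄·Hᵀ·S⁻¹ = [-41576461/116074596 -7751809/29018649; 14402039/58037298 -4181465/29018649]
step 1: x' = x̄ + K·y = [48523669/116074596, -53511443/58037298]
step 1: P' = (I − K·H)·P̄ = [88892291/116074596 -8959273/58037298; -8959273/58037298 8561711/29018649]
step 2: x̄ = F·x = [104528999/29018649, -226717/2638059]
step 2: P̄ = F·P·Fᵀ + Q = [248721977/29018649 7375064/2638059; 7375064/2638059 15144673/2638059]
step 2: y = z − H·x̄ = [55851357/9672883, 230594986/29018649]
step 2: S = H·P̄·Hᵀ + R = [225880240/9672883 -194410056/9672883; -194410056/9672883 3583793579/29018649]
step 2: K = P̄·Hᵀ·S⁻¹ = [-25568449611/71966376944 -2379688511/8995797118; 8911636649/35983188472 -649599956/4497898559]
step 2: x' = x̄ + K·y = [-39680633957/71966376944, 7067422463/35983188472]
step 2: P' = (I − K·H)·P̄ = [54630873029/71966376944 -5518618951/35983188472; -5518618951/35983188472 5304072749/17991594236]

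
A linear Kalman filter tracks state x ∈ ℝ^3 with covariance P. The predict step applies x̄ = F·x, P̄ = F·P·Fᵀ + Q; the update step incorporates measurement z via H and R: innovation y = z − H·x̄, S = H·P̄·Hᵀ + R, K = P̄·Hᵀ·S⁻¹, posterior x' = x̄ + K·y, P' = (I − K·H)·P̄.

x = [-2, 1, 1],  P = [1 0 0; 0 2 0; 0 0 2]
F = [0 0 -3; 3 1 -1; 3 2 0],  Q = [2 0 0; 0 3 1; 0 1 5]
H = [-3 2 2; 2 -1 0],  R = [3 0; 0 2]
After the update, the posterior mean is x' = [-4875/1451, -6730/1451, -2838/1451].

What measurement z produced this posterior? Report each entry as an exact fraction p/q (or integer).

z = [-3, -2]

x̄ = F·x = [-3, -6, -4]
P̄ = F·P·Fᵀ + Q = [20 6 0; 6 16 14; 0 14 22]
S = H·P̄·Hᵀ + R = [375 -138; -138 74]
K = P̄·Hᵀ·S⁻¹ = [190/1451 1021/1451; 426/1451 716/1451; 566/1451 781/1451]
x' − x̄ = [-522/1451, 1976/1451, 2966/1451] = K·y
y = (KᵀK)⁻¹·Kᵀ·(x' − x̄) = [8, -2]
z = y + H·x̄ = [8, -2] + [-11, 0] = [-3, -2]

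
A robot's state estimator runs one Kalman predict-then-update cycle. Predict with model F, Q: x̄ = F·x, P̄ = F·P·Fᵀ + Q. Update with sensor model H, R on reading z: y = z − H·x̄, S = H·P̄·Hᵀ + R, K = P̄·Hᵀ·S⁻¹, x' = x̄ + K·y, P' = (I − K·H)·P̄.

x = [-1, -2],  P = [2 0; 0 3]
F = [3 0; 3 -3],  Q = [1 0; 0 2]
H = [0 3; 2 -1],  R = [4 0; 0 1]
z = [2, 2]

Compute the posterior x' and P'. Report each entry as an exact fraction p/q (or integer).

x' = [25921/21115, 14078/21115]
P' = [7473/21115 4624/21115; 4624/21115 9292/21115]

x̄ = F·x = [-3, 3]
P̄ = F·P·Fᵀ + Q = [19 18; 18 47]
y = z − H·x̄ = [-7, 11]
S = H·P̄·Hᵀ + R = [427 -33; -33 52]
K = P̄·Hᵀ·S⁻¹ = [3468/21115 10322/21115; 6969/21115 -44/21115]
x' = x̄ + K·y = [25921/21115, 14078/21115]
P' = (I − K·H)·P̄ = [7473/21115 4624/21115; 4624/21115 9292/21115]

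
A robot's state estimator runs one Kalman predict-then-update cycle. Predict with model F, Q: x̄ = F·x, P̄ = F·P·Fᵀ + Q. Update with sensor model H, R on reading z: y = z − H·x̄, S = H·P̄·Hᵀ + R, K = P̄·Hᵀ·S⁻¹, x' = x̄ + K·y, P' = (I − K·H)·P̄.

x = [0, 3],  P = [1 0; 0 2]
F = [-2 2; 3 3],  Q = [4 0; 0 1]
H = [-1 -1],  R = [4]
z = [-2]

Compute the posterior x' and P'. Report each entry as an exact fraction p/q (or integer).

x' = [37/30, 49/30]
P' = [119/15 -97/15; -97/15 131/15]

x̄ = F·x = [6, 9]
P̄ = F·P·Fᵀ + Q = [16 6; 6 28]
y = z − H·x̄ = [13]
S = H·P̄·Hᵀ + R = [60]
K = P̄·Hᵀ·S⁻¹ = [-11/30; -17/30]
x' = x̄ + K·y = [37/30, 49/30]
P' = (I − K·H)·P̄ = [119/15 -97/15; -97/15 131/15]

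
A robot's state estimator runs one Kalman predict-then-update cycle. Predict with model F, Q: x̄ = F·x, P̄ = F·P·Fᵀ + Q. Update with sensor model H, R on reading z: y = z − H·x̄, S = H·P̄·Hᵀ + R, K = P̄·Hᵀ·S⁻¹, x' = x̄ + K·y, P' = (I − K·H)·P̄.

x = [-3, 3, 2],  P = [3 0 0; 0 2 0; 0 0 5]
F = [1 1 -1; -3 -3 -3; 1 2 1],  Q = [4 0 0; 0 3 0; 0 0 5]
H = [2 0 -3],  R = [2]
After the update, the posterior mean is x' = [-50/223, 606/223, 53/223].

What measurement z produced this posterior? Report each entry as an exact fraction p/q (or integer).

z = [-1]

x̄ = F·x = [-2, -6, 5]
P̄ = F·P·Fᵀ + Q = [14 0 2; 0 93 -36; 2 -36 21]
S = H·P̄·Hᵀ + R = [223]
K = P̄·Hᵀ·S⁻¹ = [22/223; 108/223; -59/223]
x' − x̄ = [396/223, 1944/223, -1062/223] = K·y
y = (KᵀK)⁻¹·Kᵀ·(x' − x̄) = [18]
z = y + H·x̄ = [18] + [-19] = [-1]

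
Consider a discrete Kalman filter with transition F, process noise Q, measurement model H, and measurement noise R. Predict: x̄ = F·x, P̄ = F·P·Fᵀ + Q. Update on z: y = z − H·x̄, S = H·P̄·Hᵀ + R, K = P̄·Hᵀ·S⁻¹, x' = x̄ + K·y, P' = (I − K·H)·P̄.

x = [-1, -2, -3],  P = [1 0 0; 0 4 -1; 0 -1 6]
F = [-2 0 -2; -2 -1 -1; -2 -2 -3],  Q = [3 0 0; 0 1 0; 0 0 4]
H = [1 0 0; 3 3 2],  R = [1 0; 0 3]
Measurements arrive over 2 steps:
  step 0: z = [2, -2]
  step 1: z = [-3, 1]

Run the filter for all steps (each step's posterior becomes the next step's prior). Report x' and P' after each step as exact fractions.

step 0: x̄ = F·x = [8, 7, 15]
step 0: P̄ = F·P·Fᵀ + Q = [31 14 36; 14 13 25; 36 25 66]
step 0: y = z − H·x̄ = [-6, -77]
step 0: S = H·P̄·Hᵀ + R = [32 207; 207 1647]
step 0: K = P̄·Hᵀ·S⁻¹ = [304/365 23/1095; -451/1095 1294/9855; -3/5 4/15]
step 0: x' = x̄ + K·y = [1517/1095, -6299/9855, -29/15]
step 0: P' = (I − K·H)·P̄ = [304/365 -451/1095 -3/5; -451/1095 15427/9855 -23/15; -3/5 -23/15 18/5]
step 1: x̄ = F·x = [80/73, -1954/9855, 42451/9855]
step 1: P̄ = F·P·Fᵀ + Q = [1163/73 222/73 814/73; 222/73 23482/9855 22907/9855; 814/73 22907/9855 168502/9855]
step 1: y = z − H·x̄ = [-299/73, -20317/1971]
step 1: S = H·P̄·Hᵀ + R = [1236/73 5783/73; 5783/73 892196/1971]
step 1: K = P̄·Hᵀ·S⁻¹ = [1844665/2736861 52047/912287; -553270/2736861 74438/912287; -567627/912287 249730/912287]
step 1: x' = x̄ + K·y = [-6165742/2736861, -2892154/13684305, 18402302/4561435]
step 1: P' = (I − K·H)·P̄ = [1844665/2736861 -553270/2736861 -567627/912287; -553270/2736861 17659982/13684305 -6888531/4561435; -567627/912287 -6888531/4561435 16462974/4561435]

step 0: x' = [1517/1095, -6299/9855, -29/15], P' = [304/365 -451/1095 -3/5; -451/1095 15427/9855 -23/15; -3/5 -23/15 18/5]
step 1: x' = [-6165742/2736861, -2892154/13684305, 18402302/4561435], P' = [1844665/2736861 -553270/2736861 -567627/912287; -553270/2736861 17659982/13684305 -6888531/4561435; -567627/912287 -6888531/4561435 16462974/4561435]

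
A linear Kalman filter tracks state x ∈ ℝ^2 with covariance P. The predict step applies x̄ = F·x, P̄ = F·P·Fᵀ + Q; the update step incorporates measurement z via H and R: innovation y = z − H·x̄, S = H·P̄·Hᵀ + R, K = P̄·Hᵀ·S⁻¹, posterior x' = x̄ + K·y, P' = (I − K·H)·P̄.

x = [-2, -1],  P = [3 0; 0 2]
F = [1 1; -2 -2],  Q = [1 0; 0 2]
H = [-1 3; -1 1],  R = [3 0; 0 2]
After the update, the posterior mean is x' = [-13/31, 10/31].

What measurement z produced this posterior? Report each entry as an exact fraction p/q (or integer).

z = [1, 1]

x̄ = F·x = [-3, 6]
P̄ = F·P·Fᵀ + Q = [6 -10; -10 22]
S = H·P̄·Hᵀ + R = [267 112; 112 50]
K = P̄·Hᵀ·S⁻¹ = [-4/403 -120/403; 108/403 16/403]
x' − x̄ = [80/31, -176/31] = K·y
y = (KᵀK)⁻¹·Kᵀ·(x' − x̄) = [-20, -8]
z = y + H·x̄ = [-20, -8] + [21, 9] = [1, 1]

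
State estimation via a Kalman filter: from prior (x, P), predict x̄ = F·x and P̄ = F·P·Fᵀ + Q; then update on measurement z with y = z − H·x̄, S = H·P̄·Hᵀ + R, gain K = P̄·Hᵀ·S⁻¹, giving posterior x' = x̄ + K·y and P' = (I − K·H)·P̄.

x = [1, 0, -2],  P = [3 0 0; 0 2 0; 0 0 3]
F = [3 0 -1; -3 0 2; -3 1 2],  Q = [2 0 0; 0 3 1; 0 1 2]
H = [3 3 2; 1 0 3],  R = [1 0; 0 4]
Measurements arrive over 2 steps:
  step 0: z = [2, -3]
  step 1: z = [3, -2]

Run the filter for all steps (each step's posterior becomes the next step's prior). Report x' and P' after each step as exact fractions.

step 0: x' = [21988/10521, -1586/3507, -5387/3507], P' = [118558/10521 -29207/3507 -15242/3507; -29207/3507 7488/1169 3491/1169; -15242/3507 3491/1169 2378/1169]
step 1: x' = [15943083/6689678, -8466163/13379356, -24536335/20069034], P' = [18115730/3344839 -12606530/3344839 -8053392/3344839; -12606530/3344839 9550213/3344839 4924937/3344839; -8053392/3344839 4924937/3344839 4680882/3344839]

step 0: x̄ = F·x = [5, -7, -7]
step 0: P̄ = F·P·Fᵀ + Q = [32 -33 -33; -33 42 40; -33 40 43]
step 0: y = z − H·x̄ = [22, 13]
step 0: S = H·P̄·Hᵀ + R = [329 252; 252 225]
step 0: K = P̄·Hᵀ·S⁻¹ = [151/1169 -665/1503; 239/1169 79/501; -13/1169 220/501]
step 0: x' = x̄ + K·y = [21988/10521, -1586/3507, -5387/3507]
step 0: P' = (I − K·H)·P̄ = [118558/10521 -29207/3507 -15242/3507; -29207/3507 7488/1169 3491/1169; -15242/3507 3491/1169 2378/1169]
step 1: x̄ = F·x = [9125/1169, -32762/3507, -34348/3507]
step 1: P̄ = F·P·Fᵀ + Q = [153758/1169 -169040/1169 -201738/1169; -169040/1169 192545/1169 226396/1169; -201738/1169 226396/1169 271242/1169]
step 1: y = z − H·x̄ = [95378/3507, 22885/1169]
step 1: S = H·P̄·Hᵀ + R = [1456040/1169 1400052/1169; 1400052/1169 1389184/1169]
step 1: K = P̄·Hᵀ·S⁻¹ = [420816/3344839 -3022223/6689678; 680923/3344839 2168281/13379356; -23601/3344839 2994627/6689678]
step 1: x' = x̄ + K·y = [15943083/6689678, -8466163/13379356, -24536335/20069034]
step 1: P' = (I − K·H)·P̄ = [18115730/3344839 -12606530/3344839 -8053392/3344839; -12606530/3344839 9550213/3344839 4924937/3344839; -8053392/3344839 4924937/3344839 4680882/3344839]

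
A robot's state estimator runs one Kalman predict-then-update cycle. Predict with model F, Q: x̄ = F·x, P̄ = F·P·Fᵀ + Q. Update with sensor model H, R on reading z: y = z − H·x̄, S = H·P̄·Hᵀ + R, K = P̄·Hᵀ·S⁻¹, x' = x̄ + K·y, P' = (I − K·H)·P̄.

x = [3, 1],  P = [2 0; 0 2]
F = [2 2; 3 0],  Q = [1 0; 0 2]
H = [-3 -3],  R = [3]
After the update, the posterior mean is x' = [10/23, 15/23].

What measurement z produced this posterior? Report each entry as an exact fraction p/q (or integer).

x̄ = F·x = [8, 9]
P̄ = F·P·Fᵀ + Q = [17 12; 12 20]
S = H·P̄·Hᵀ + R = [552]
K = P̄·Hᵀ·S⁻¹ = [-29/184; -4/23]
x' − x̄ = [-174/23, -192/23] = K·y
y = (KᵀK)⁻¹·Kᵀ·(x' − x̄) = [48]
z = y + H·x̄ = [48] + [-51] = [-3]

z = [-3]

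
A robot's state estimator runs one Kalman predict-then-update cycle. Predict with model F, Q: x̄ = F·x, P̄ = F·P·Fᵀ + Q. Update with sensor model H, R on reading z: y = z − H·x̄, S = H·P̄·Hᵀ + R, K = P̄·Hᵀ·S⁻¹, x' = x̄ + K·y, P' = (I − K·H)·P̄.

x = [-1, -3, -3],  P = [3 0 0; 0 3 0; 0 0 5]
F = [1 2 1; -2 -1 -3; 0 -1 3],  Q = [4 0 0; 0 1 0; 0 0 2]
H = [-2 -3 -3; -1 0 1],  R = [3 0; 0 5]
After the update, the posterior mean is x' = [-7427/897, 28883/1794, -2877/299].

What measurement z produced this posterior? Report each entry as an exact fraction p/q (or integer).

z = [-3, -2]

x̄ = F·x = [-10, 14, -6]
P̄ = F·P·Fᵀ + Q = [24 -27 9; -27 61 -42; 9 -42 50]
S = H·P̄·Hᵀ + R = [126 -48; -48 61]
K = P̄·Hᵀ·S⁻¹ = [-59/897 -89/299; -301/1794 -113/299; -33/299 175/299]
x' − x̄ = [1543/897, 3767/1794, -1083/299] = K·y
y = (KᵀK)⁻¹·Kᵀ·(x' − x̄) = [1, -6]
z = y + H·x̄ = [1, -6] + [-4, 4] = [-3, -2]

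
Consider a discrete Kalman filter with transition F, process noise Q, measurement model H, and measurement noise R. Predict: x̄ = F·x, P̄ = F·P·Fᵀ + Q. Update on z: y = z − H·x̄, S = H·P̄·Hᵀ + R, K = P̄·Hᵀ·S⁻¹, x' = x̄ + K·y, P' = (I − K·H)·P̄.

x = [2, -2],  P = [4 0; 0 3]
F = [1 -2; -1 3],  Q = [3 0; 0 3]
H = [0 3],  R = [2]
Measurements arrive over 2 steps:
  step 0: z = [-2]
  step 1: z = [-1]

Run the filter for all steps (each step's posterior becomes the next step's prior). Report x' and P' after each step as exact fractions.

step 0: x' = [9/7, -5/7], P' = [34/7 -1/7; -1/7 17/77]
step 1: x' = [1151/1514, -300/757], P' = [37533/7570 -531/3785; -531/3785 824/3785]

step 0: x̄ = F·x = [6, -8]
step 0: P̄ = F·P·Fᵀ + Q = [19 -22; -22 34]
step 0: y = z − H·x̄ = [22]
step 0: S = H·P̄·Hᵀ + R = [308]
step 0: K = P̄·Hᵀ·S⁻¹ = [-3/14; 51/154]
step 0: x' = x̄ + K·y = [9/7, -5/7]
step 0: P' = (I − K·H)·P̄ = [34/7 -1/7; -1/7 17/77]
step 1: x̄ = F·x = [19/7, -24/7]
step 1: P̄ = F·P·Fᵀ + Q = [717/77 -531/77; -531/77 824/77]
step 1: y = z − H·x̄ = [65/7]
step 1: S = H·P̄·Hᵀ + R = [7570/77]
step 1: K = P̄·Hᵀ·S⁻¹ = [-1593/7570; 1236/3785]
step 1: x' = x̄ + K·y = [1151/1514, -300/757]
step 1: P' = (I − K·H)·P̄ = [37533/7570 -531/3785; -531/3785 824/3785]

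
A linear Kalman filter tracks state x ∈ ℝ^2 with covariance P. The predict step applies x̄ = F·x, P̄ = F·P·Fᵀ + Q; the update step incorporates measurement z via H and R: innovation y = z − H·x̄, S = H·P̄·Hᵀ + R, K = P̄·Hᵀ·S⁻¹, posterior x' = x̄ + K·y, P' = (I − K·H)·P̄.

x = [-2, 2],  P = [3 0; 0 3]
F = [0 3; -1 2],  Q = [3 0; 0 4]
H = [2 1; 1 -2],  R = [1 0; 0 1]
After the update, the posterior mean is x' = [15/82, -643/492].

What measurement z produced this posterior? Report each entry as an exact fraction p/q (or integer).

x̄ = F·x = [6, 6]
P̄ = F·P·Fᵀ + Q = [30 18; 18 19]
S = H·P̄·Hᵀ + R = [212 -32; -32 35]
K = P̄·Hᵀ·S⁻¹ = [423/1066 102/533; 1285/6396 -620/1599]
x' − x̄ = [-477/82, -3595/492] = K·y
y = (KᵀK)⁻¹·Kᵀ·(x' − x̄) = [-19, 9]
z = y + H·x̄ = [-19, 9] + [18, -6] = [-1, 3]

z = [-1, 3]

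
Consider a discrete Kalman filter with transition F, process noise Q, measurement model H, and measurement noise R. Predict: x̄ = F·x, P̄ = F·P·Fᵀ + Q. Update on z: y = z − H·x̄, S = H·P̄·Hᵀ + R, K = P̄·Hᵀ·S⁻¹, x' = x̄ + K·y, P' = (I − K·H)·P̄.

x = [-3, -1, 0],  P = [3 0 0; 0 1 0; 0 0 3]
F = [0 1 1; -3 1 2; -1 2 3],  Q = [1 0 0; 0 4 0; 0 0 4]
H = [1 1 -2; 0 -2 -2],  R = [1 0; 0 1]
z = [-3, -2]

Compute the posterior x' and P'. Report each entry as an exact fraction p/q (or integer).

x̄ = F·x = [-1, 8, 1]
P̄ = F·P·Fᵀ + Q = [5 7 11; 7 44 29; 11 29 38]
y = z − H·x̄ = [-8, 16]
S = H·P̄·Hᵀ + R = [56 86; 86 561]
K = P̄·Hᵀ·S⁻¹ = [-1257/12010 -289/6005; 8629/24020 -3787/12010; -2168/6005 -1102/6005]
x' = x̄ + K·y = [-5601/6005, 486/6005, 5717/6005]
P' = (I − K·H)·P̄ = [13336/6005 -9117/12010 4703/6005; -9117/12010 11479/24020 -1923/6005; 4703/6005 -1923/6005 2474/6005]

x' = [-5601/6005, 486/6005, 5717/6005]
P' = [13336/6005 -9117/12010 4703/6005; -9117/12010 11479/24020 -1923/6005; 4703/6005 -1923/6005 2474/6005]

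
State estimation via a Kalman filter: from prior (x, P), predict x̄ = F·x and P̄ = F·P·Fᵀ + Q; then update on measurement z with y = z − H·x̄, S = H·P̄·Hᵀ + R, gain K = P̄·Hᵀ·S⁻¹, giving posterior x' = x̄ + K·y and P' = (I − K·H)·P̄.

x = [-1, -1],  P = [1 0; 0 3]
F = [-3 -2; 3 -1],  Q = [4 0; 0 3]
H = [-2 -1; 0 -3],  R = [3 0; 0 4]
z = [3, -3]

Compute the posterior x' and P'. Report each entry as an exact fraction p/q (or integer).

x̄ = F·x = [5, -2]
P̄ = F·P·Fᵀ + Q = [25 -3; -3 15]
y = z − H·x̄ = [11, -9]
S = H·P̄·Hᵀ + R = [106 27; 27 139]
K = P̄·Hᵀ·S⁻¹ = [-6776/14005 2223/14005; -36/14005 -4527/14005]
x' = x̄ + K·y = [-24518/14005, 12337/14005]
P' = (I − K·H)·P̄ = [11646/14005 -2964/14005; -2964/14005 6036/14005]

x' = [-24518/14005, 12337/14005]
P' = [11646/14005 -2964/14005; -2964/14005 6036/14005]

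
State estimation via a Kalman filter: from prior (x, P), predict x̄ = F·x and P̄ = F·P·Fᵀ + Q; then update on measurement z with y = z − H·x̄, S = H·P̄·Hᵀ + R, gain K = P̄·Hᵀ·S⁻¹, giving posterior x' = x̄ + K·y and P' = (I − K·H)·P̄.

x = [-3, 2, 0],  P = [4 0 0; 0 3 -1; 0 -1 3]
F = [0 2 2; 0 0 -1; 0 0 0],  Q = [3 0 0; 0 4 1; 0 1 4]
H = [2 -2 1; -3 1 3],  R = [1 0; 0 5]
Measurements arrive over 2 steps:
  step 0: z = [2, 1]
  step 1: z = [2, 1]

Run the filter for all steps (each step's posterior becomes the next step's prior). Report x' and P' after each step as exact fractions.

step 0: x' = [12943/10704, 8591/10704, 12209/10704], P' = [25351/10704 30743/10704 12905/10704; 30743/10704 40183/10704 17017/10704; 12905/10704 17017/10704 10711/10704]
step 1: x' = [44229681/168624607, -67869924/168624607, 109812713/168624607], P' = [340391853/168624607 405523215/168624607 172335328/168624607; 405523215/168624607 528043168/168624607 226747524/168624607; 172335328/168624607 226747524/168624607 152483260/168624607]

step 0: x̄ = F·x = [4, 0, 0]
step 0: P̄ = F·P·Fᵀ + Q = [19 -4 0; -4 7 1; 0 1 4]
step 0: y = z − H·x̄ = [-6, 13]
step 0: S = H·P̄·Hᵀ + R = [137 -153; -153 249]
step 0: K = P̄·Hᵀ·S⁻¹ = [707/3568 -1319/10704; -621/3568 -199/10704; 829/3568 2087/10704]
step 0: x' = x̄ + K·y = [12943/10704, 8591/10704, 12209/10704]
step 0: P' = (I − K·H)·P̄ = [25351/10704 30743/10704 12905/10704; 30743/10704 40183/10704 17017/10704; 12905/10704 17017/10704 10711/10704]
step 1: x̄ = F·x = [2600/669, -12209/10704, 0]
step 1: P̄ = F·P·Fᵀ + Q = [23239/669 -3466/669 0; -3466/669 53527/10704 1; 0 1 4]
step 1: y = z − H·x̄ = [-43105/5352, 147713/10704]
step 1: S = H·P̄·Hᵀ + R = [538939/2676 -1353359/5352; -1353359/5352 4235767/10704]
step 1: K = P̄·Hᵀ·S⁻¹ = [42072604/168624607 -19729272/168624607; -18292382/168624607 -1656781/168624607; 43658868/168624607 33438264/168624607]
step 1: x' = x̄ + K·y = [44229681/168624607, -67869924/168624607, 109812713/168624607]
step 1: P' = (I − K·H)·P̄ = [340391853/168624607 405523215/168624607 172335328/168624607; 405523215/168624607 528043168/168624607 226747524/168624607; 172335328/168624607 226747524/168624607 152483260/168624607]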